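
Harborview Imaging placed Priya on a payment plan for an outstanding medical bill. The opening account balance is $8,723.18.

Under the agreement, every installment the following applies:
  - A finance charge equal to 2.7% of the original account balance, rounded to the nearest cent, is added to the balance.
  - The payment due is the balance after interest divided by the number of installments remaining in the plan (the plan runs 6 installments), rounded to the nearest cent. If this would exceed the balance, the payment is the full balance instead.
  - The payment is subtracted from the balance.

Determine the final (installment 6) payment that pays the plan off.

$2,030.91

Installment 1: opening $8,723.18; interest $235.53 → $8,958.71; payment $1,493.12; balance $7,465.59
Installment 2: opening $7,465.59; interest $235.53 → $7,701.12; payment $1,540.22; balance $6,160.90
Installment 3: opening $6,160.90; interest $235.53 → $6,396.43; payment $1,599.11; balance $4,797.32
Installment 4: opening $4,797.32; interest $235.53 → $5,032.85; payment $1,677.62; balance $3,355.23
Installment 5: opening $3,355.23; interest $235.53 → $3,590.76; payment $1,795.38; balance $1,795.38
Installment 6: opening $1,795.38; interest $235.53 → $2,030.91; payment $2,030.91; balance $0.00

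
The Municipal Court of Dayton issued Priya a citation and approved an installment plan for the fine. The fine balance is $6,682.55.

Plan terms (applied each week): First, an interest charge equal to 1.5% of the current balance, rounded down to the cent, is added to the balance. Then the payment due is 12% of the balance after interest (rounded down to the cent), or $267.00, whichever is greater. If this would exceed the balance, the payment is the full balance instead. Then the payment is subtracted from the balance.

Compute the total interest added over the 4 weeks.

$341.15

Week 1: $6,682.55 +$100.23 interest = $6,782.78; pay $813.93 → $5,968.85
Week 2: $5,968.85 +$89.53 interest = $6,058.38; pay $727.00 → $5,331.38
Week 3: $5,331.38 +$79.97 interest = $5,411.35; pay $649.36 → $4,761.99
Week 4: $4,761.99 +$71.42 interest = $4,833.41; pay $580.00 → $4,253.41
Total interest: $100.23 + $89.53 + $79.97 + $71.42 = $341.15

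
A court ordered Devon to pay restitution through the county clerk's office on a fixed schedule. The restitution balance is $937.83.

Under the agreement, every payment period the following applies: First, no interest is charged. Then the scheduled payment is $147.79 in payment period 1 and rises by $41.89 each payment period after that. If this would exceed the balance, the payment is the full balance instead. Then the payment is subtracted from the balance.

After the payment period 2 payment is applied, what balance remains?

$600.36

Payment period 1: opening $937.83; payment $147.79; balance $790.04
Payment period 2: opening $790.04; payment $189.68; balance $600.36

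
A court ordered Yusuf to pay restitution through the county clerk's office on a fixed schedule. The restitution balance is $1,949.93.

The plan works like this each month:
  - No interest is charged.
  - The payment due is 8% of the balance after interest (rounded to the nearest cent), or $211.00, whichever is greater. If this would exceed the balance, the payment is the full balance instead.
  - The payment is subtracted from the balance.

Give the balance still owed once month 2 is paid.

# | Opening | Payment | End bal
1 | $1,949.93 | $211.00 | $1,738.93
2 | $1,738.93 | $211.00 | $1,527.93

$1,527.93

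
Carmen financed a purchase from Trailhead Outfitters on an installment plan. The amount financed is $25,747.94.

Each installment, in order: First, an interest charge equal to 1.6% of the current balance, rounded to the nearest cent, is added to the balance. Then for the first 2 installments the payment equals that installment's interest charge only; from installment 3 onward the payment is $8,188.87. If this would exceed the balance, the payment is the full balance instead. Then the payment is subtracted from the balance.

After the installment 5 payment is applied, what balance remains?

$2,041.96

Installment 1: $25,747.94 +$411.97 interest = $26,159.91; pay $411.97 → $25,747.94
Installment 2: $25,747.94 +$411.97 interest = $26,159.91; pay $411.97 → $25,747.94
Installment 3: $25,747.94 +$411.97 interest = $26,159.91; pay $8,188.87 → $17,971.04
Installment 4: $17,971.04 +$287.54 interest = $18,258.58; pay $8,188.87 → $10,069.71
Installment 5: $10,069.71 +$161.12 interest = $10,230.83; pay $8,188.87 → $2,041.96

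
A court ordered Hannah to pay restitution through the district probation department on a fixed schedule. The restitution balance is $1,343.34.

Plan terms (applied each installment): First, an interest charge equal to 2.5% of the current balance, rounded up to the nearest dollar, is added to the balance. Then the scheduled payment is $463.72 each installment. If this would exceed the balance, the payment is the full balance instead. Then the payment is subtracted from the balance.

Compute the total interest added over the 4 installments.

Installment 1: $1,343.34 +$34.00 interest = $1,377.34; pay $463.72 → $913.62
Installment 2: $913.62 +$23.00 interest = $936.62; pay $463.72 → $472.90
Installment 3: $472.90 +$12.00 interest = $484.90; pay $463.72 → $21.18
Installment 4: $21.18 +$1.00 interest = $22.18; pay $22.18 → $0.00
Total interest: $34.00 + $23.00 + $12.00 + $1.00 = $70.00

$70.00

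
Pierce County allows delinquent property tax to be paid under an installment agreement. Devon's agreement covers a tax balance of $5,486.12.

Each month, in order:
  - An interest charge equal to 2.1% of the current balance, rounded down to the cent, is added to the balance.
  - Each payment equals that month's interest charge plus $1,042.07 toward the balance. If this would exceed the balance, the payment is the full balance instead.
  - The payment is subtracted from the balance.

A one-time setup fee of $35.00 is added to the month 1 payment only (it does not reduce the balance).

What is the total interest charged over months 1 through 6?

# | Opening | Interest | Payment | Fee | End bal
1 | $5,486.12 | $115.20 | $1,157.27 | $35.00 | $4,444.05
2 | $4,444.05 | $93.32 | $1,135.39 | — | $3,401.98
3 | $3,401.98 | $71.44 | $1,113.51 | — | $2,359.91
4 | $2,359.91 | $49.55 | $1,091.62 | — | $1,317.84
5 | $1,317.84 | $27.67 | $1,069.74 | — | $275.77
6 | $275.77 | $5.79 | $281.56 | — | $0.00
Total interest: $115.20 + $93.32 + $71.44 + $49.55 + $27.67 + $5.79 = $362.97

$362.97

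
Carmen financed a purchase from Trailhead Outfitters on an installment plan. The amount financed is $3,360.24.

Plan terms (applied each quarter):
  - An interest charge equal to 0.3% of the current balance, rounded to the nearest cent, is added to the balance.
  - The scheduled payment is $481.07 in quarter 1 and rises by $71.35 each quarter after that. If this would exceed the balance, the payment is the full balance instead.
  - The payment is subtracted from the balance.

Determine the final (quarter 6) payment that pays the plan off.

$276.32

# | Opening | Interest | Payment | End bal
1 | $3,360.24 | $10.08 | $481.07 | $2,889.25
2 | $2,889.25 | $8.67 | $552.42 | $2,345.50
3 | $2,345.50 | $7.04 | $623.77 | $1,728.77
4 | $1,728.77 | $5.19 | $695.12 | $1,038.84
5 | $1,038.84 | $3.12 | $766.47 | $275.49
6 | $275.49 | $0.83 | $276.32 | $0.00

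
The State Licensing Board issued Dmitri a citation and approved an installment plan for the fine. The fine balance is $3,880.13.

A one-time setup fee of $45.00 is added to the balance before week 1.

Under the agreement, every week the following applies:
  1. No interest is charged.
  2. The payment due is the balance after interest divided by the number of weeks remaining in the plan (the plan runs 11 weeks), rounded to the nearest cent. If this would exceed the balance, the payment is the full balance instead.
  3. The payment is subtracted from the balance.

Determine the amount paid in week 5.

Week 1: opening $3,925.13; payment $356.83; balance $3,568.30
Week 2: opening $3,568.30; payment $356.83; balance $3,211.47
Week 3: opening $3,211.47; payment $356.83; balance $2,854.64
Week 4: opening $2,854.64; payment $356.83; balance $2,497.81
Week 5: opening $2,497.81; payment $356.83; balance $2,140.98

$356.83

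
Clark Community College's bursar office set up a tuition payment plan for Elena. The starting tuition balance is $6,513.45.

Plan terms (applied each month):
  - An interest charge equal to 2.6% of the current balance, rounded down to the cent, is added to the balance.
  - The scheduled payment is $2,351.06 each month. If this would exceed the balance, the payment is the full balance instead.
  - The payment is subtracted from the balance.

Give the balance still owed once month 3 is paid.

$0.00

Month 1: opening $6,513.45; interest $169.34 → $6,682.79; payment $2,351.06; balance $4,331.73
Month 2: opening $4,331.73; interest $112.62 → $4,444.35; payment $2,351.06; balance $2,093.29
Month 3: opening $2,093.29; interest $54.42 → $2,147.71; payment $2,147.71; balance $0.00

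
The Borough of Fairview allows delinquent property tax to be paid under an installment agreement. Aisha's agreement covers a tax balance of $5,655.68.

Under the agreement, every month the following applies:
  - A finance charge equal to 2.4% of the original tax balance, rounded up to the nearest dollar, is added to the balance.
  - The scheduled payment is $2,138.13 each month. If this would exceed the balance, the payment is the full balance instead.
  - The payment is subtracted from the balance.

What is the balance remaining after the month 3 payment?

Month 1: opening $5,655.68; interest $136.00 → $5,791.68; payment $2,138.13; balance $3,653.55
Month 2: opening $3,653.55; interest $136.00 → $3,789.55; payment $2,138.13; balance $1,651.42
Month 3: opening $1,651.42; interest $136.00 → $1,787.42; payment $1,787.42; balance $0.00

$0.00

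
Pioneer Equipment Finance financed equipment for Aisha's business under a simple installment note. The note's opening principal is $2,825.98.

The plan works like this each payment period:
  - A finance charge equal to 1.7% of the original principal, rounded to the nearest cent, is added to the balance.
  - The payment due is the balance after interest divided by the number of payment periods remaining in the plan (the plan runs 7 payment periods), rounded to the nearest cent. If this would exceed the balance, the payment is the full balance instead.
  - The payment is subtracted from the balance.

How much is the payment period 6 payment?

$480.24

Payment period 1: opening $2,825.98; interest $48.04 → $2,874.02; payment $410.57; balance $2,463.45
Payment period 2: opening $2,463.45; interest $48.04 → $2,511.49; payment $418.58; balance $2,092.91
Payment period 3: opening $2,092.91; interest $48.04 → $2,140.95; payment $428.19; balance $1,712.76
Payment period 4: opening $1,712.76; interest $48.04 → $1,760.80; payment $440.20; balance $1,320.60
Payment period 5: opening $1,320.60; interest $48.04 → $1,368.64; payment $456.21; balance $912.43
Payment period 6: opening $912.43; interest $48.04 → $960.47; payment $480.24; balance $480.23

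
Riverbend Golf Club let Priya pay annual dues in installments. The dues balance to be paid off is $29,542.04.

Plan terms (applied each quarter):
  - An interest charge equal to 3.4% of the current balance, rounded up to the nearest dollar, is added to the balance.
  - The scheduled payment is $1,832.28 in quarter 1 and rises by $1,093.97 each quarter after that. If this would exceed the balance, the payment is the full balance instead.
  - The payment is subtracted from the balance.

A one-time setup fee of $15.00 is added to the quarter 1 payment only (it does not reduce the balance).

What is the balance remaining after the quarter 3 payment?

# | Opening | Interest | Payment | Fee | End bal
1 | $29,542.04 | $1,005.00 | $1,832.28 | $15.00 | $28,714.76
2 | $28,714.76 | $977.00 | $2,926.25 | — | $26,765.51
3 | $26,765.51 | $911.00 | $4,020.22 | — | $23,656.29

$23,656.29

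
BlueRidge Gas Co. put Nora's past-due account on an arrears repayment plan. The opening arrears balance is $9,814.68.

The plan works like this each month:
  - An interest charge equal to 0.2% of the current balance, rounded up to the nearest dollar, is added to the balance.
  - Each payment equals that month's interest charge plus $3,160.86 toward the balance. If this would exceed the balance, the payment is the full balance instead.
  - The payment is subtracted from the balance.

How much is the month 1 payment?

Month 1: opening $9,814.68; interest $20.00 → $9,834.68; payment $3,180.86; balance $6,653.82

$3,180.86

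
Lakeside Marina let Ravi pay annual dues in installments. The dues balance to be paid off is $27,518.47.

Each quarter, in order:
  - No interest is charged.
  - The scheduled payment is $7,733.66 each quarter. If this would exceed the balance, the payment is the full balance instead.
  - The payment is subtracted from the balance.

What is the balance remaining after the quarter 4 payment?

$0.00

Quarter 1: opening $27,518.47; payment $7,733.66; balance $19,784.81
Quarter 2: opening $19,784.81; payment $7,733.66; balance $12,051.15
Quarter 3: opening $12,051.15; payment $7,733.66; balance $4,317.49
Quarter 4: opening $4,317.49; payment $4,317.49; balance $0.00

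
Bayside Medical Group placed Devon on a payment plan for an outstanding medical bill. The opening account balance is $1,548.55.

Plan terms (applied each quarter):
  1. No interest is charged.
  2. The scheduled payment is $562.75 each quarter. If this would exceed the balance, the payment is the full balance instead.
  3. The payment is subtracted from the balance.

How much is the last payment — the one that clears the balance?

Quarter 1: $1,548.55 − $562.75 → $985.80
Quarter 2: $985.80 − $562.75 → $423.05
Quarter 3: $423.05 − $423.05 → $0.00

$423.05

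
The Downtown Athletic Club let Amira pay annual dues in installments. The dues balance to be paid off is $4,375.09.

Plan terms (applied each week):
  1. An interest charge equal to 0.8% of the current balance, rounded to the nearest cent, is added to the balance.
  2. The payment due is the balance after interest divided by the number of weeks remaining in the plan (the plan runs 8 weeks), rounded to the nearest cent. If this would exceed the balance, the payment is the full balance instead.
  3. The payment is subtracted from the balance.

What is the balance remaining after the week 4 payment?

$2,258.38

Week 1: opening $4,375.09; interest $35.00 → $4,410.09; payment $551.26; balance $3,858.83
Week 2: opening $3,858.83; interest $30.87 → $3,889.70; payment $555.67; balance $3,334.03
Week 3: opening $3,334.03; interest $26.67 → $3,360.70; payment $560.12; balance $2,800.58
Week 4: opening $2,800.58; interest $22.40 → $2,822.98; payment $564.60; balance $2,258.38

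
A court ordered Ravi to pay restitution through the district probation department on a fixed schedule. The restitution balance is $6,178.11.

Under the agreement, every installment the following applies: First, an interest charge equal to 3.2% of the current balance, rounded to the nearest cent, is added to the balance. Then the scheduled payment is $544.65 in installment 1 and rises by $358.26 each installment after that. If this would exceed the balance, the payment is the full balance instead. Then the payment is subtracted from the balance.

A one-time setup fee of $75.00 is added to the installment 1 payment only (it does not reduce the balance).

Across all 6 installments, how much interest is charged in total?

# | Opening | Interest | Payment | Fee | End bal
1 | $6,178.11 | $197.70 | $544.65 | $75.00 | $5,831.16
2 | $5,831.16 | $186.60 | $902.91 | — | $5,114.85
3 | $5,114.85 | $163.68 | $1,261.17 | — | $4,017.36
4 | $4,017.36 | $128.56 | $1,619.43 | — | $2,526.49
5 | $2,526.49 | $80.85 | $1,977.69 | — | $629.65
6 | $629.65 | $20.15 | $649.80 | — | $0.00
Total interest: $197.70 + $186.60 + $163.68 + $128.56 + $80.85 + $20.15 = $777.54

$777.54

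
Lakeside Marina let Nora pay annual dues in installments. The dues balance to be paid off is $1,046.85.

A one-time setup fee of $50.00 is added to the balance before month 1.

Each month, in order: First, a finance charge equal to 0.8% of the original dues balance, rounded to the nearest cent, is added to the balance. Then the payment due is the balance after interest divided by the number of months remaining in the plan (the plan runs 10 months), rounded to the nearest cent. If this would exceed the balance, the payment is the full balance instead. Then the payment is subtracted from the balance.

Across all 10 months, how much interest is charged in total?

$83.70

# | Opening | Interest | Payment | End bal
1 | $1,096.85 | $8.37 | $110.52 | $994.70
2 | $994.70 | $8.37 | $111.45 | $891.62
3 | $891.62 | $8.37 | $112.50 | $787.49
4 | $787.49 | $8.37 | $113.69 | $682.17
5 | $682.17 | $8.37 | $115.09 | $575.45
6 | $575.45 | $8.37 | $116.76 | $467.06
7 | $467.06 | $8.37 | $118.86 | $356.57
8 | $356.57 | $8.37 | $121.65 | $243.29
9 | $243.29 | $8.37 | $125.83 | $125.83
10 | $125.83 | $8.37 | $134.20 | $0.00
Total interest: $8.37 + $8.37 + $8.37 + $8.37 + $8.37 + $8.37 + $8.37 + $8.37 + $8.37 + $8.37 = $83.70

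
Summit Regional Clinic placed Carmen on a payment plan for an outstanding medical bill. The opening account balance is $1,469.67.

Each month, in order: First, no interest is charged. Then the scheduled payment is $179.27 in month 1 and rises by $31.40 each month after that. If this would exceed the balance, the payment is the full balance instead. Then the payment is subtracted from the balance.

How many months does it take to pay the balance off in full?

Month 1: $1,469.67 − $179.27 → $1,290.40
Month 2: $1,290.40 − $210.67 → $1,079.73
Month 3: $1,079.73 − $242.07 → $837.66
Month 4: $837.66 − $273.47 → $564.19
Month 5: $564.19 − $304.87 → $259.32
Month 6: $259.32 − $259.32 → $0.00
Balance reaches $0.00 in month 6.

6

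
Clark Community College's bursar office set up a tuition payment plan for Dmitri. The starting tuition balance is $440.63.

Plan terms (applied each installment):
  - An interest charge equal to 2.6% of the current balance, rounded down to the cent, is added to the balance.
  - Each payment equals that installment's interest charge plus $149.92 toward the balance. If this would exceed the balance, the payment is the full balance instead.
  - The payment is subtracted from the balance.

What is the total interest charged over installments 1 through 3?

$22.66

Installment 1: opening $440.63; interest $11.45 → $452.08; payment $161.37; balance $290.71
Installment 2: opening $290.71; interest $7.55 → $298.26; payment $157.47; balance $140.79
Installment 3: opening $140.79; interest $3.66 → $144.45; payment $144.45; balance $0.00
Total interest: $11.45 + $7.55 + $3.66 = $22.66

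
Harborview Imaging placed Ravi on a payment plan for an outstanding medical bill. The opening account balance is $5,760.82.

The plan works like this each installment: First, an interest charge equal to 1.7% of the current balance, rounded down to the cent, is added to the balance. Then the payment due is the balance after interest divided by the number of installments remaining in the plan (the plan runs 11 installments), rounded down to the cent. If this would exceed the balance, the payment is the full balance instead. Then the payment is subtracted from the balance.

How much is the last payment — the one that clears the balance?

$630.40

Installment 1: opening $5,760.82; interest $97.93 → $5,858.75; payment $532.61; balance $5,326.14
Installment 2: opening $5,326.14; interest $90.54 → $5,416.68; payment $541.66; balance $4,875.02
Installment 3: opening $4,875.02; interest $82.87 → $4,957.89; payment $550.87; balance $4,407.02
Installment 4: opening $4,407.02; interest $74.91 → $4,481.93; payment $560.24; balance $3,921.69
Installment 5: opening $3,921.69; interest $66.66 → $3,988.35; payment $569.76; balance $3,418.59
Installment 6: opening $3,418.59; interest $58.11 → $3,476.70; payment $579.45; balance $2,897.25
Installment 7: opening $2,897.25; interest $49.25 → $2,946.50; payment $589.30; balance $2,357.20
Installment 8: opening $2,357.20; interest $40.07 → $2,397.27; payment $599.31; balance $1,797.96
Installment 9: opening $1,797.96; interest $30.56 → $1,828.52; payment $609.50; balance $1,219.02
Installment 10: opening $1,219.02; interest $20.72 → $1,239.74; payment $619.87; balance $619.87
Installment 11: opening $619.87; interest $10.53 → $630.40; payment $630.40; balance $0.00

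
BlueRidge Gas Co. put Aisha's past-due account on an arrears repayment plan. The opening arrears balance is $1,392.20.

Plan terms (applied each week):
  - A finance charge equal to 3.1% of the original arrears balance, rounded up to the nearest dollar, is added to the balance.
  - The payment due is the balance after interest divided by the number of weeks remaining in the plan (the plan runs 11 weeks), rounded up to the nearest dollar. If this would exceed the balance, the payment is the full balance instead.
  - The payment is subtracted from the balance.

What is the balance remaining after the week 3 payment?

$1,118.20

Week 1: $1,392.20 +$44.00 interest = $1,436.20; pay $131.00 → $1,305.20
Week 2: $1,305.20 +$44.00 interest = $1,349.20; pay $135.00 → $1,214.20
Week 3: $1,214.20 +$44.00 interest = $1,258.20; pay $140.00 → $1,118.20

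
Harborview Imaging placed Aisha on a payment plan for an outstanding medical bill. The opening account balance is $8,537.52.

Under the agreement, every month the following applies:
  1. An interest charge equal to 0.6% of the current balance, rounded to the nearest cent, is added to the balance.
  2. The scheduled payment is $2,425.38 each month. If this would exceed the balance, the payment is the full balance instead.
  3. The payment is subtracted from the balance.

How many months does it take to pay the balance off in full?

# | Opening | Interest | Payment | End bal
1 | $8,537.52 | $51.23 | $2,425.38 | $6,163.37
2 | $6,163.37 | $36.98 | $2,425.38 | $3,774.97
3 | $3,774.97 | $22.65 | $2,425.38 | $1,372.24
4 | $1,372.24 | $8.23 | $1,380.47 | $0.00
Balance reaches $0.00 in month 4.

4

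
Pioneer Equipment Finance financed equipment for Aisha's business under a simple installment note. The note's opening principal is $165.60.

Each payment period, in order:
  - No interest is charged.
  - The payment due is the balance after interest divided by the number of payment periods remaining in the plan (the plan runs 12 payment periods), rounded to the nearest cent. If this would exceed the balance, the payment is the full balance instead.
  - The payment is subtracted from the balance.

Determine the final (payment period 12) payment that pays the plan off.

$13.80

Payment period 1: opening $165.60; payment $13.80; balance $151.80
Payment period 2: opening $151.80; payment $13.80; balance $138.00
Payment period 3: opening $138.00; payment $13.80; balance $124.20
Payment period 4: opening $124.20; payment $13.80; balance $110.40
Payment period 5: opening $110.40; payment $13.80; balance $96.60
Payment period 6: opening $96.60; payment $13.80; balance $82.80
Payment period 7: opening $82.80; payment $13.80; balance $69.00
Payment period 8: opening $69.00; payment $13.80; balance $55.20
Payment period 9: opening $55.20; payment $13.80; balance $41.40
Payment period 10: opening $41.40; payment $13.80; balance $27.60
Payment period 11: opening $27.60; payment $13.80; balance $13.80
Payment period 12: opening $13.80; payment $13.80; balance $0.00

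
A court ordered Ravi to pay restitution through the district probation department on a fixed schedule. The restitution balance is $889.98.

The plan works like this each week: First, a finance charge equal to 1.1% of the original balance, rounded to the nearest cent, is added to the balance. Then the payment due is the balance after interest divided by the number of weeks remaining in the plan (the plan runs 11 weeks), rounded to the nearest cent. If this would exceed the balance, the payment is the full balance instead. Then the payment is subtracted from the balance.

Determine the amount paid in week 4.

Week 1: $889.98 +$9.79 interest = $899.77; pay $81.80 → $817.97
Week 2: $817.97 +$9.79 interest = $827.76; pay $82.78 → $744.98
Week 3: $744.98 +$9.79 interest = $754.77; pay $83.86 → $670.91
Week 4: $670.91 +$9.79 interest = $680.70; pay $85.09 → $595.61

$85.09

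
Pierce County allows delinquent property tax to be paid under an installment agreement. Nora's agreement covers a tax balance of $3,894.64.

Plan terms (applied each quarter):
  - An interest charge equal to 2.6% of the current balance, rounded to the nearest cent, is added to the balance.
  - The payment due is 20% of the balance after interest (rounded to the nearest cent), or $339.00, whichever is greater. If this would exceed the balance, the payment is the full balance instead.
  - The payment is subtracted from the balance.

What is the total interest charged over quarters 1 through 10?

$462.77

Quarter 1: opening $3,894.64; interest $101.26 → $3,995.90; payment $799.18; balance $3,196.72
Quarter 2: opening $3,196.72; interest $83.11 → $3,279.83; payment $655.97; balance $2,623.86
Quarter 3: opening $2,623.86; interest $68.22 → $2,692.08; payment $538.42; balance $2,153.66
Quarter 4: opening $2,153.66; interest $56.00 → $2,209.66; payment $441.93; balance $1,767.73
Quarter 5: opening $1,767.73; interest $45.96 → $1,813.69; payment $362.74; balance $1,450.95
Quarter 6: opening $1,450.95; interest $37.72 → $1,488.67; payment $339.00; balance $1,149.67
Quarter 7: opening $1,149.67; interest $29.89 → $1,179.56; payment $339.00; balance $840.56
Quarter 8: opening $840.56; interest $21.85 → $862.41; payment $339.00; balance $523.41
Quarter 9: opening $523.41; interest $13.61 → $537.02; payment $339.00; balance $198.02
Quarter 10: opening $198.02; interest $5.15 → $203.17; payment $203.17; balance $0.00
Total interest: $101.26 + $83.11 + $68.22 + $56.00 + $45.96 + $37.72 + $29.89 + $21.85 + $13.61 + $5.15 = $462.77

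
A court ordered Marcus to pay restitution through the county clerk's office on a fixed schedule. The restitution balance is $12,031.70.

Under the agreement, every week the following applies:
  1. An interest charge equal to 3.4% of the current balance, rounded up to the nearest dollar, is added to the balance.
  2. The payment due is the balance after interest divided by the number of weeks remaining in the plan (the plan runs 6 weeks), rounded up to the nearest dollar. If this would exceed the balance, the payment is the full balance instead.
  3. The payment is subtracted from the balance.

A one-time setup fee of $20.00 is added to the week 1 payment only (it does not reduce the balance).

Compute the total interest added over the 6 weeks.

$1,519.00

Week 1: opening $12,031.70; interest $410.00 → $12,441.70; payment $2,074.00 (+ $20.00 fee); balance $10,367.70
Week 2: opening $10,367.70; interest $353.00 → $10,720.70; payment $2,145.00; balance $8,575.70
Week 3: opening $8,575.70; interest $292.00 → $8,867.70; payment $2,217.00; balance $6,650.70
Week 4: opening $6,650.70; interest $227.00 → $6,877.70; payment $2,293.00; balance $4,584.70
Week 5: opening $4,584.70; interest $156.00 → $4,740.70; payment $2,371.00; balance $2,369.70
Week 6: opening $2,369.70; interest $81.00 → $2,450.70; payment $2,450.70; balance $0.00
Total interest: $410.00 + $353.00 + $292.00 + $227.00 + $156.00 + $81.00 = $1,519.00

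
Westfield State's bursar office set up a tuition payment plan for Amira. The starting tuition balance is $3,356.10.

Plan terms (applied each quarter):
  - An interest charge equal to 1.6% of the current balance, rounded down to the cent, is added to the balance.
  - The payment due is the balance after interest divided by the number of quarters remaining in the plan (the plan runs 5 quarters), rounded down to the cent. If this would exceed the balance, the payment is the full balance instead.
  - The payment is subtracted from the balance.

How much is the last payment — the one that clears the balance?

$726.66

Quarter 1: $3,356.10 +$53.69 interest = $3,409.79; pay $681.95 → $2,727.84
Quarter 2: $2,727.84 +$43.64 interest = $2,771.48; pay $692.87 → $2,078.61
Quarter 3: $2,078.61 +$33.25 interest = $2,111.86; pay $703.95 → $1,407.91
Quarter 4: $1,407.91 +$22.52 interest = $1,430.43; pay $715.21 → $715.22
Quarter 5: $715.22 +$11.44 interest = $726.66; pay $726.66 → $0.00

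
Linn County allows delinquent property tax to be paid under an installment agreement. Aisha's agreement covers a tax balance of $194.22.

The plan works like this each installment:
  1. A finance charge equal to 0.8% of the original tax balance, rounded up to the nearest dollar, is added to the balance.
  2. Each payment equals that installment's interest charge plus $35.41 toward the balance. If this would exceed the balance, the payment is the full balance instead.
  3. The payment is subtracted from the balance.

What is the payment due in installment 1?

Installment 1: opening $194.22; interest $2.00 → $196.22; payment $37.41; balance $158.81

$37.41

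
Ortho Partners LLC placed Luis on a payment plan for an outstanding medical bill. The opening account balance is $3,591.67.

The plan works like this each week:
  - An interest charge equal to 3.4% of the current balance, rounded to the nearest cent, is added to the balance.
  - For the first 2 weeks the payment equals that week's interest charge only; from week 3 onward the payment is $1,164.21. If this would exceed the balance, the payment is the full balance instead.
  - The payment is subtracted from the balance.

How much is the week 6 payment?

Week 1: $3,591.67 +$122.12 interest = $3,713.79; pay $122.12 → $3,591.67
Week 2: $3,591.67 +$122.12 interest = $3,713.79; pay $122.12 → $3,591.67
Week 3: $3,591.67 +$122.12 interest = $3,713.79; pay $1,164.21 → $2,549.58
Week 4: $2,549.58 +$86.69 interest = $2,636.27; pay $1,164.21 → $1,472.06
Week 5: $1,472.06 +$50.05 interest = $1,522.11; pay $1,164.21 → $357.90
Week 6: $357.90 +$12.17 interest = $370.07; pay $370.07 → $0.00

$370.07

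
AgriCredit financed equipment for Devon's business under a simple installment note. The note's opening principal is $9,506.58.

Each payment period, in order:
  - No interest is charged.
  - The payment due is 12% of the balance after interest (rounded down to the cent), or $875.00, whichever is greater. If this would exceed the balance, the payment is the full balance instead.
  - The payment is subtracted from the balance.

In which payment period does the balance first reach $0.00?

Payment period 1: opening $9,506.58; payment $1,140.78; balance $8,365.80
Payment period 2: opening $8,365.80; payment $1,003.89; balance $7,361.91
Payment period 3: opening $7,361.91; payment $883.42; balance $6,478.49
Payment period 4: opening $6,478.49; payment $875.00; balance $5,603.49
Payment period 5: opening $5,603.49; payment $875.00; balance $4,728.49
Payment period 6: opening $4,728.49; payment $875.00; balance $3,853.49
Payment period 7: opening $3,853.49; payment $875.00; balance $2,978.49
Payment period 8: opening $2,978.49; payment $875.00; balance $2,103.49
Payment period 9: opening $2,103.49; payment $875.00; balance $1,228.49
Payment period 10: opening $1,228.49; payment $875.00; balance $353.49
Payment period 11: opening $353.49; payment $353.49; balance $0.00
Balance reaches $0.00 in payment period 11.

11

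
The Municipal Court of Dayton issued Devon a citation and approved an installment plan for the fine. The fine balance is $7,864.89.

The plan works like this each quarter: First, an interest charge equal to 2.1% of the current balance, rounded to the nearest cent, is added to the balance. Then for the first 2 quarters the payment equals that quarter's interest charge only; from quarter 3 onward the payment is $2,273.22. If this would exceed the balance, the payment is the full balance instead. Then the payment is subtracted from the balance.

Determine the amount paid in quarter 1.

Quarter 1: $7,864.89 +$165.16 interest = $8,030.05; pay $165.16 → $7,864.89

$165.16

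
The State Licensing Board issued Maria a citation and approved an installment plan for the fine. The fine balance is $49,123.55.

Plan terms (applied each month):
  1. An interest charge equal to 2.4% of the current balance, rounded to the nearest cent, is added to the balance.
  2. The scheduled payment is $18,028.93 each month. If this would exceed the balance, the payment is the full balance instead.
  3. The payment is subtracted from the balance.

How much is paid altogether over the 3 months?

# | Opening | Interest | Payment | End bal
1 | $49,123.55 | $1,178.97 | $18,028.93 | $32,273.59
2 | $32,273.59 | $774.57 | $18,028.93 | $15,019.23
3 | $15,019.23 | $360.46 | $15,379.69 | $0.00
Total paid: $51,437.55

$51,437.55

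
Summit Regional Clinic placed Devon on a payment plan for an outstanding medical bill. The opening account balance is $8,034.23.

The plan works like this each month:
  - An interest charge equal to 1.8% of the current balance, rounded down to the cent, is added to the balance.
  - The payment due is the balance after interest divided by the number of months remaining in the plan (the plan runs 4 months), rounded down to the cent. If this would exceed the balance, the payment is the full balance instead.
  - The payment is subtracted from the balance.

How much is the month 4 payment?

Month 1: opening $8,034.23; interest $144.61 → $8,178.84; payment $2,044.71; balance $6,134.13
Month 2: opening $6,134.13; interest $110.41 → $6,244.54; payment $2,081.51; balance $4,163.03
Month 3: opening $4,163.03; interest $74.93 → $4,237.96; payment $2,118.98; balance $2,118.98
Month 4: opening $2,118.98; interest $38.14 → $2,157.12; payment $2,157.12; balance $0.00

$2,157.12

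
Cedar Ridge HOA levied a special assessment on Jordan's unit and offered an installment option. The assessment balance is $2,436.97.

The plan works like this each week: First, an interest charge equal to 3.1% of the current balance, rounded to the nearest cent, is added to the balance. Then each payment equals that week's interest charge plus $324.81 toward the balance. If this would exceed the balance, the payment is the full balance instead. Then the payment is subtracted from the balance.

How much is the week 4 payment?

$370.15

Week 1: opening $2,436.97; interest $75.55 → $2,512.52; payment $400.36; balance $2,112.16
Week 2: opening $2,112.16; interest $65.48 → $2,177.64; payment $390.29; balance $1,787.35
Week 3: opening $1,787.35; interest $55.41 → $1,842.76; payment $380.22; balance $1,462.54
Week 4: opening $1,462.54; interest $45.34 → $1,507.88; payment $370.15; balance $1,137.73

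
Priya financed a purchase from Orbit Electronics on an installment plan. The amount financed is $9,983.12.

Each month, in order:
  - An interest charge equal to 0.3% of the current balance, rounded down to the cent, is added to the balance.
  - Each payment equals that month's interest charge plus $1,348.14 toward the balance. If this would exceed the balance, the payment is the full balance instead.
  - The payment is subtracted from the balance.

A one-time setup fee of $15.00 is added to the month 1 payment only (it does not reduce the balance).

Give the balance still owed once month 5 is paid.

Month 1: opening $9,983.12; interest $29.94 → $10,013.06; payment $1,378.08 (+ $15.00 fee); balance $8,634.98
Month 2: opening $8,634.98; interest $25.90 → $8,660.88; payment $1,374.04; balance $7,286.84
Month 3: opening $7,286.84; interest $21.86 → $7,308.70; payment $1,370.00; balance $5,938.70
Month 4: opening $5,938.70; interest $17.81 → $5,956.51; payment $1,365.95; balance $4,590.56
Month 5: opening $4,590.56; interest $13.77 → $4,604.33; payment $1,361.91; balance $3,242.42

$3,242.42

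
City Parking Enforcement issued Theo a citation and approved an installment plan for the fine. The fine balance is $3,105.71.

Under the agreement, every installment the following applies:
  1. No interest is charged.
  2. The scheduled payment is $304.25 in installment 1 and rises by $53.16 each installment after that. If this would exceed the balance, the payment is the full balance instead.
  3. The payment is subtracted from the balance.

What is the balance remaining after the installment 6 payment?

Installment 1: opening $3,105.71; payment $304.25; balance $2,801.46
Installment 2: opening $2,801.46; payment $357.41; balance $2,444.05
Installment 3: opening $2,444.05; payment $410.57; balance $2,033.48
Installment 4: opening $2,033.48; payment $463.73; balance $1,569.75
Installment 5: opening $1,569.75; payment $516.89; balance $1,052.86
Installment 6: opening $1,052.86; payment $570.05; balance $482.81

$482.81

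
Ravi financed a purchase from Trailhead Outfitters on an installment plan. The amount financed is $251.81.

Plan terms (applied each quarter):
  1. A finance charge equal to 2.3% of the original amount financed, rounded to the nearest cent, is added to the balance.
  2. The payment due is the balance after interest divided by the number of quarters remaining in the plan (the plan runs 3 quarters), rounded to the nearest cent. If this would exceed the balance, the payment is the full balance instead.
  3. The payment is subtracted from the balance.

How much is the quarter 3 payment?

$94.55

Quarter 1: $251.81 +$5.79 interest = $257.60; pay $85.87 → $171.73
Quarter 2: $171.73 +$5.79 interest = $177.52; pay $88.76 → $88.76
Quarter 3: $88.76 +$5.79 interest = $94.55; pay $94.55 → $0.00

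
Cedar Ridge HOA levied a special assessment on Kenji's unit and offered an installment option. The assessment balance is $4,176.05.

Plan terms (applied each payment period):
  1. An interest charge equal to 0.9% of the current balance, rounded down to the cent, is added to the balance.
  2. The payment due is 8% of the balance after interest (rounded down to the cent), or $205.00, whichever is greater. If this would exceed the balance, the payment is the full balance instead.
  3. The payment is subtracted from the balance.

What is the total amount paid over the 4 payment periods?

Payment period 1: $4,176.05 +$37.58 interest = $4,213.63; pay $337.09 → $3,876.54
Payment period 2: $3,876.54 +$34.88 interest = $3,911.42; pay $312.91 → $3,598.51
Payment period 3: $3,598.51 +$32.38 interest = $3,630.89; pay $290.47 → $3,340.42
Payment period 4: $3,340.42 +$30.06 interest = $3,370.48; pay $269.63 → $3,100.85
Total paid: $1,210.10

$1,210.10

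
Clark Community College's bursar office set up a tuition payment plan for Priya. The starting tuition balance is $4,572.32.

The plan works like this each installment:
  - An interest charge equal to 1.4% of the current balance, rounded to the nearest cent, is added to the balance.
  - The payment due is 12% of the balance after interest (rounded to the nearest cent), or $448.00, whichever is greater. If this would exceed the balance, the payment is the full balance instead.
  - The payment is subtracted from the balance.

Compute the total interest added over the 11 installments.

Installment 1: opening $4,572.32; interest $64.01 → $4,636.33; payment $556.36; balance $4,079.97
Installment 2: opening $4,079.97; interest $57.12 → $4,137.09; payment $496.45; balance $3,640.64
Installment 3: opening $3,640.64; interest $50.97 → $3,691.61; payment $448.00; balance $3,243.61
Installment 4: opening $3,243.61; interest $45.41 → $3,289.02; payment $448.00; balance $2,841.02
Installment 5: opening $2,841.02; interest $39.77 → $2,880.79; payment $448.00; balance $2,432.79
Installment 6: opening $2,432.79; interest $34.06 → $2,466.85; payment $448.00; balance $2,018.85
Installment 7: opening $2,018.85; interest $28.26 → $2,047.11; payment $448.00; balance $1,599.11
Installment 8: opening $1,599.11; interest $22.39 → $1,621.50; payment $448.00; balance $1,173.50
Installment 9: opening $1,173.50; interest $16.43 → $1,189.93; payment $448.00; balance $741.93
Installment 10: opening $741.93; interest $10.39 → $752.32; payment $448.00; balance $304.32
Installment 11: opening $304.32; interest $4.26 → $308.58; payment $308.58; balance $0.00
Total interest: $64.01 + $57.12 + $50.97 + $45.41 + $39.77 + $34.06 + $28.26 + $22.39 + $16.43 + $10.39 + $4.26 = $373.07

$373.07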